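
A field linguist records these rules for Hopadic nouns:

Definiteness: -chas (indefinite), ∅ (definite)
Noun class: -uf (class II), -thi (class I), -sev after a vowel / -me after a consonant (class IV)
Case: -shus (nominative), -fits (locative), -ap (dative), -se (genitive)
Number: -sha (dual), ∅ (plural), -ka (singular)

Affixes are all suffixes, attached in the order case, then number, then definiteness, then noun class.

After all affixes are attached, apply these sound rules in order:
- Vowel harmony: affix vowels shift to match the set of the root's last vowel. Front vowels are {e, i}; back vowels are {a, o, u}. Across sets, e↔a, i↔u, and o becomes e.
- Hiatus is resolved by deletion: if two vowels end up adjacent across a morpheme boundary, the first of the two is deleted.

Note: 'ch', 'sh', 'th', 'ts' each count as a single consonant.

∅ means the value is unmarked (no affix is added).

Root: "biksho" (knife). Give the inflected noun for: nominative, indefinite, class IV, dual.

bikshoshusshachasma

Attach case nominative -shus → bikshoshus.
Attach number dual -sha → bikshoshussha.
Attach definiteness indefinite -chas → bikshoshusshachas.
Attach noun class class IV -me (after consonant 's') → bikshoshusshachasme.
Apply vowel harmony: bikshoshusshachasme → bikshoshusshachasma.
Vowel deletion: no change.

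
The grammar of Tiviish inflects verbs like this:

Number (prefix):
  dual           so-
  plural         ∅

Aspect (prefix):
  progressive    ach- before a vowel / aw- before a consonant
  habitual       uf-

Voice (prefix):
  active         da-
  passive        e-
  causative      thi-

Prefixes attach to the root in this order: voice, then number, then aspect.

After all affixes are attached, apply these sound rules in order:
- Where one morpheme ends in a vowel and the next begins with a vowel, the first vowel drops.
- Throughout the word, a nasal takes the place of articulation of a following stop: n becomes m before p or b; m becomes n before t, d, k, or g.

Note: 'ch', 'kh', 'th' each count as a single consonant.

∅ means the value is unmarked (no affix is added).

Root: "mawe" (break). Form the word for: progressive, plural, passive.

Attach voice passive e- → emawe.
number = plural: zero marking, form stays emawe.
Attach aspect progressive ach- (before vowel 'e') → achemawe.
Vowel deletion: no change.
Nasal assimilation: no change.

achemawe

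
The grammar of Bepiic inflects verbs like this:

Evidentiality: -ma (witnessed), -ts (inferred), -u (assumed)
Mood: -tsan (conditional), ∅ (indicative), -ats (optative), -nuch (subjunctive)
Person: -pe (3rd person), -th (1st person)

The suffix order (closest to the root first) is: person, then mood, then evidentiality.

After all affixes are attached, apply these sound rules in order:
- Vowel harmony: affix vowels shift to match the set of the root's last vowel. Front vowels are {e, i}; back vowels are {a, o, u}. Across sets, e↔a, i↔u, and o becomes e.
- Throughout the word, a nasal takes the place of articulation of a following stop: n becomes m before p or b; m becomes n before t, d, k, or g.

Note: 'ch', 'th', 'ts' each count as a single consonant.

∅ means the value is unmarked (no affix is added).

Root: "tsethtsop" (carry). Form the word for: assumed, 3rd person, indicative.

Attach person 3rd person -pe → tsethtsoppe.
mood = indicative: zero marking, form stays tsethtsoppe.
Attach evidentiality assumed -u → tsethtsoppeu.
Apply vowel harmony: tsethtsoppeu → tsethtsoppau.
Nasal assimilation: no change.

tsethtsoppau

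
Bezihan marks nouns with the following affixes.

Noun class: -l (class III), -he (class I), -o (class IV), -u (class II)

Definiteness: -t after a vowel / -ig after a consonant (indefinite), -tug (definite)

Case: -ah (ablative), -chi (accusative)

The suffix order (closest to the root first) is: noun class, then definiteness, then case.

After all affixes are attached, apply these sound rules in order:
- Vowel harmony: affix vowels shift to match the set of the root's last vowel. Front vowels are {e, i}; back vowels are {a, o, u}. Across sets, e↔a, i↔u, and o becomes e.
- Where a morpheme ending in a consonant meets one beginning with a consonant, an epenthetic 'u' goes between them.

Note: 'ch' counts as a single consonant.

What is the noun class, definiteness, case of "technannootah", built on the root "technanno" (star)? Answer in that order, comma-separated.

class IV, indefinite, ablative

Segment: technanno-o-t-ah.
noun class: -o → class IV.
definiteness: -t/ig → indefinite.
case: -ah → ablative.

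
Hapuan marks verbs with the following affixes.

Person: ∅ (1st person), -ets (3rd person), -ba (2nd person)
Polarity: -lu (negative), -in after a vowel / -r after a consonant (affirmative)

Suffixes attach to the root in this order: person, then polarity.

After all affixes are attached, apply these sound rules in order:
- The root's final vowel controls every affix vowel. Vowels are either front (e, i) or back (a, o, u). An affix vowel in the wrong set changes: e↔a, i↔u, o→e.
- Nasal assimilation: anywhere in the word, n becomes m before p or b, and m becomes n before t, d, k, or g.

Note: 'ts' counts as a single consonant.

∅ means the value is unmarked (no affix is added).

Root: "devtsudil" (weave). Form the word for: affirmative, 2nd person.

devtsudilbein

Attach person 2nd person -ba → devtsudilba.
Attach polarity affirmative -in (after vowel 'a') → devtsudilbain.
Apply vowel harmony: devtsudilbain → devtsudilbein.
Nasal assimilation: no change.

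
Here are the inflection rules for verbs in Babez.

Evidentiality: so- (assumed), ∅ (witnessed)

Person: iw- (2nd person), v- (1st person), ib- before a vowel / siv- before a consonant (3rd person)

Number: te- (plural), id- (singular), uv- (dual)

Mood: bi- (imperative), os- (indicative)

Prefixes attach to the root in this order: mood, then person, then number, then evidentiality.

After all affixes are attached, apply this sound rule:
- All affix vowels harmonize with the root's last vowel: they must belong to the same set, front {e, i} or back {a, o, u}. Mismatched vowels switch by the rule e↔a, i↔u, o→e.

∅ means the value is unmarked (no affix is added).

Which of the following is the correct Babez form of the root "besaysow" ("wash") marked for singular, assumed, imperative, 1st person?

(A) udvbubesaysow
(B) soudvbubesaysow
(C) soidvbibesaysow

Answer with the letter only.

B

Attach mood imperative bi- → bibesaysow.
Attach person 1st person v- → vbibesaysow.
Attach number singular id- → idvbibesaysow.
Attach evidentiality assumed so- → soidvbibesaysow.
Apply vowel harmony: soidvbibesaysow → soudvbubesaysow.
So the correct form is soudvbubesaysow, option (B).
(A) udvbubesaysow is wrong: it uses witnessed instead of assumed for evidentiality.
(C) soidvbibesaysow is wrong: it fails to apply the sound rule(s).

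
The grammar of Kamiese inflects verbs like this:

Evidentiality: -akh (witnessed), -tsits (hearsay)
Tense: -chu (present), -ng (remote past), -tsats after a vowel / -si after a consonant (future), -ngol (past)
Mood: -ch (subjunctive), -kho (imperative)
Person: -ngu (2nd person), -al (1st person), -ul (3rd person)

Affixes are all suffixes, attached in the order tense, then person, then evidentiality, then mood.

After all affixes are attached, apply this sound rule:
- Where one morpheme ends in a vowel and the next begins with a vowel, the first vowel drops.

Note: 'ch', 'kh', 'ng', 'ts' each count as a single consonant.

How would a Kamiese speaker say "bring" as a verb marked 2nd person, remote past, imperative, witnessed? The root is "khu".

Attach tense remote past -ng → khung.
Attach person 2nd person -ngu → khungngu.
Attach evidentiality witnessed -akh → khungnguakh.
Attach mood imperative -kho → khungnguakhkho.
Apply vowel deletion: khungnguakhkho → khungngakhkho.

khungngakhkho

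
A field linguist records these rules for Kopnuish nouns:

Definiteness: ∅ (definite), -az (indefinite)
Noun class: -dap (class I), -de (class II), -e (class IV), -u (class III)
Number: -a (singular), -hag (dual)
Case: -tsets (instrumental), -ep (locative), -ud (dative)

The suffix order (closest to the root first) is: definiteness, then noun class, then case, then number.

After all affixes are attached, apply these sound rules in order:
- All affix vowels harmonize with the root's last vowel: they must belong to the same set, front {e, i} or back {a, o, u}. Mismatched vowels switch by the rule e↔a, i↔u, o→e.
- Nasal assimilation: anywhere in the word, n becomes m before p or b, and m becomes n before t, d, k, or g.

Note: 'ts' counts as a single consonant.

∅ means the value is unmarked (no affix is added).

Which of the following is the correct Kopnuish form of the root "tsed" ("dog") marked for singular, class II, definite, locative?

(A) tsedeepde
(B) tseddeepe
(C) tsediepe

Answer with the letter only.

B

definiteness = definite: zero marking, form stays tsed.
Attach noun class class II -de → tsedde.
Attach case locative -ep → tseddeep.
Attach number singular -a → tseddeepa.
Apply vowel harmony: tseddeepa → tseddeepe.
Nasal assimilation: no change.
So the correct form is tseddeepe, option (B).
(C) tsediepe is wrong: it uses class III instead of class II for noun class.
(A) tsedeepde is wrong: it has the affixes in the wrong order.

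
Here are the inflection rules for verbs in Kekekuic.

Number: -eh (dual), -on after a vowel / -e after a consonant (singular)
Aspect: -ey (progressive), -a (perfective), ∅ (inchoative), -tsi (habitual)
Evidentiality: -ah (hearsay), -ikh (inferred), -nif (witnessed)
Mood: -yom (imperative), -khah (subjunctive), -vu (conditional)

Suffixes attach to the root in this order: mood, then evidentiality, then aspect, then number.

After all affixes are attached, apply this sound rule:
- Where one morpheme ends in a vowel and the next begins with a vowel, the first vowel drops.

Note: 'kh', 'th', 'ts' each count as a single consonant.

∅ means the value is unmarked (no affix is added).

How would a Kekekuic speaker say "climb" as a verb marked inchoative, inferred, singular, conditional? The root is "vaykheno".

vaykhenovikhe

Attach mood conditional -vu → vaykhenovu.
Attach evidentiality inferred -ikh → vaykhenovuikh.
aspect = inchoative: zero marking, form stays vaykhenovuikh.
Attach number singular -e (after consonant 'kh') → vaykhenovuikhe.
Apply vowel deletion: vaykhenovuikhe → vaykhenovikhe.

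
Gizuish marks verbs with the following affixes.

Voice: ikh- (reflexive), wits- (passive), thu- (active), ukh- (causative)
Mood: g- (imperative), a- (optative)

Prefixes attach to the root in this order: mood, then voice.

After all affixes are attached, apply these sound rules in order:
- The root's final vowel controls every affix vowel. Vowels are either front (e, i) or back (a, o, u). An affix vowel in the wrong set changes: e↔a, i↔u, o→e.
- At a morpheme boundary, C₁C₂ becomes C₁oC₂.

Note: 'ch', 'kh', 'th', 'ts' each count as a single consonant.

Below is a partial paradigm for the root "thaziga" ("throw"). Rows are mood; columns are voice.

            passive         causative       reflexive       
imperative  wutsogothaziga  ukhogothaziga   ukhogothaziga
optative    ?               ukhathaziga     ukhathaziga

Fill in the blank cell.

wutsathaziga

Attach mood optative a- → athaziga.
Attach voice passive wits- → witsathaziga.
Apply vowel harmony: witsathaziga → wutsathaziga.
Epenthesis: no change.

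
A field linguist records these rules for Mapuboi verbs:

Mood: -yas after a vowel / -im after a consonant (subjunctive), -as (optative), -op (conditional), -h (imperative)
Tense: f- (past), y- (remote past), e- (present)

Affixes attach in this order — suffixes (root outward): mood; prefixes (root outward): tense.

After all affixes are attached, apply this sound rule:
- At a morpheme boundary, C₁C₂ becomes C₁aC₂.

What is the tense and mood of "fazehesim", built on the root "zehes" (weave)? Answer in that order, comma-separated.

past, subjunctive

Segment: f-zehes-im.
tense: f- → past.
mood: -yas/im → subjunctive.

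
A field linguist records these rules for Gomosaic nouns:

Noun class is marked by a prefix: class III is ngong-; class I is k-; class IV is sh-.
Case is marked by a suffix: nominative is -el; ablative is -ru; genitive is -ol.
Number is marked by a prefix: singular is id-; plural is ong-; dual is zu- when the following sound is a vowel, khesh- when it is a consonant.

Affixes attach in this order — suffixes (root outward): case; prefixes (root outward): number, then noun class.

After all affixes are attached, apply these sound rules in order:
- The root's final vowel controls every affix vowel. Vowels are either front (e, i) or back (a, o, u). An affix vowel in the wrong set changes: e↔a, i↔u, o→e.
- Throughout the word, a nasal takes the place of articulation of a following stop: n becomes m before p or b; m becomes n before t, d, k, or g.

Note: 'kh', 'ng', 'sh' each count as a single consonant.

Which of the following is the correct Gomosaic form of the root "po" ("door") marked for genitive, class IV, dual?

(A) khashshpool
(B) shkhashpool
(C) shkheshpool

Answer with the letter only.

B

Attach case genitive -ol → pool.
Attach number dual khesh- (before consonant 'p') → kheshpool.
Attach noun class class IV sh- → shkheshpool.
Apply vowel harmony: shkheshpool → shkhashpool.
Nasal assimilation: no change.
So the correct form is shkhashpool, option (B).
(A) khashshpool is wrong: it has the affixes in the wrong order.
(C) shkheshpool is wrong: it fails to apply the sound rule(s).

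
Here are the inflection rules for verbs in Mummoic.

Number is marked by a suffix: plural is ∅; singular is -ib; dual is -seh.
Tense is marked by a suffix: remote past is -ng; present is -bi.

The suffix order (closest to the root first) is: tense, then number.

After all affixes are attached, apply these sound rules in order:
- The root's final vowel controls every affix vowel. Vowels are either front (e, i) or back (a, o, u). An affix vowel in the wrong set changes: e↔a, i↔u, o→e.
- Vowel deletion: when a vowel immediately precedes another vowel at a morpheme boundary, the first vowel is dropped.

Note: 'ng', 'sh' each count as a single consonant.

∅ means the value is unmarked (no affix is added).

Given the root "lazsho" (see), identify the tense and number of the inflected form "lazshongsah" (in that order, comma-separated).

Segment: lazsho-ng-seh.
tense: -ng → remote past.
number: -seh → dual.

remote past, dual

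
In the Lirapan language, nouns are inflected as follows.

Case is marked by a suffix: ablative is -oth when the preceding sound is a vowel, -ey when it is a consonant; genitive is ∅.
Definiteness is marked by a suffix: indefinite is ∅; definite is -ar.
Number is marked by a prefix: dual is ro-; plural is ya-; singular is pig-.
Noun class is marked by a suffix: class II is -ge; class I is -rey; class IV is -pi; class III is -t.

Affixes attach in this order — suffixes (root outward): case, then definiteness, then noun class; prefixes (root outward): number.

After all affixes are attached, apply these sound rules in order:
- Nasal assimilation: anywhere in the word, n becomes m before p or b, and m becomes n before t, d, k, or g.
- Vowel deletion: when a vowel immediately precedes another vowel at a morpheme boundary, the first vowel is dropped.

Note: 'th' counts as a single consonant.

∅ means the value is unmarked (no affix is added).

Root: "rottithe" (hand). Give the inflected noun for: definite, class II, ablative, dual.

Attach case ablative -oth (after vowel 'e') → rottitheoth.
Attach definiteness definite -ar → rottitheothar.
Attach noun class class II -ge → rottitheotharge.
Attach number dual ro- → rorottitheotharge.
Nasal assimilation: no change.
Apply vowel deletion: rorottitheotharge → rorottithotharge.

rorottithotharge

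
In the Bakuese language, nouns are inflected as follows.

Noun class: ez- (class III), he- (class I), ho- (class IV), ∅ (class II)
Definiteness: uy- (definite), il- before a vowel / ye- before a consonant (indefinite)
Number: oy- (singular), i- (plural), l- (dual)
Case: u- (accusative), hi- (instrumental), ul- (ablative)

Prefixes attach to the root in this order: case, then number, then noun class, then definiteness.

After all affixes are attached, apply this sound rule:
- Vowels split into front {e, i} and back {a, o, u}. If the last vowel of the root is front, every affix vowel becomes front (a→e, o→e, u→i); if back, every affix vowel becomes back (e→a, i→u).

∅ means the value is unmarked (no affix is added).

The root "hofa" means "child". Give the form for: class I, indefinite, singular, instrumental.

Attach case instrumental hi- → hihofa.
Attach number singular oy- → oyhihofa.
Attach noun class class I he- → heoyhihofa.
Attach definiteness indefinite ye- (before consonant 'h') → yeheoyhihofa.
Apply vowel harmony: yeheoyhihofa → yahaoyhuhofa.

yahaoyhuhofa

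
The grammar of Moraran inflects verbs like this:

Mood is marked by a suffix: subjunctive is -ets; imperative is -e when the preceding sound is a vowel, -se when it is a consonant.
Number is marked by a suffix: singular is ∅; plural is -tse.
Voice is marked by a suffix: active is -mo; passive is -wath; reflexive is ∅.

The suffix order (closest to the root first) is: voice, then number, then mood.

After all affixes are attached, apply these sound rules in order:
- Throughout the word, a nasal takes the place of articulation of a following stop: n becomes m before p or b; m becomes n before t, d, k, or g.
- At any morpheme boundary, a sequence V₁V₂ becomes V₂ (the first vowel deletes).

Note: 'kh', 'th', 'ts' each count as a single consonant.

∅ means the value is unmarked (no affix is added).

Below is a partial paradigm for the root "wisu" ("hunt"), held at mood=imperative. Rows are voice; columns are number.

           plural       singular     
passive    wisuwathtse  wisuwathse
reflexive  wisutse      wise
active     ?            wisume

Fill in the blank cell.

Attach voice active -mo → wisumo.
Attach number plural -tse → wisumotse.
Attach mood imperative -e (after vowel 'e') → wisumotsee.
Nasal assimilation: no change.
Apply vowel deletion: wisumotsee → wisumotse.

wisumotse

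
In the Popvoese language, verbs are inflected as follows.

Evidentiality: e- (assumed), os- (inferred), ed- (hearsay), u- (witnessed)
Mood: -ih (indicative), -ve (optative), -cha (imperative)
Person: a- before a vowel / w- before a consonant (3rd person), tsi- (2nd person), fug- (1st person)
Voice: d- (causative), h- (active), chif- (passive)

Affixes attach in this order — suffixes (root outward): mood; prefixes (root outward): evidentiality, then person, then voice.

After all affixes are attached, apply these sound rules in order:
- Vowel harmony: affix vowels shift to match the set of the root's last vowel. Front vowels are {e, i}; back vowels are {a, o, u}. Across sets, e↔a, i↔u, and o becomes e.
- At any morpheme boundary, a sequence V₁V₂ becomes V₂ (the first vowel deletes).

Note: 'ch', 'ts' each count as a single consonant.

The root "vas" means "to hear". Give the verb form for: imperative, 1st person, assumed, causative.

dfugavascha

Attach evidentiality assumed e- → evas.
Attach mood imperative -cha → evascha.
Attach person 1st person fug- → fugevascha.
Attach voice causative d- → dfugevascha.
Apply vowel harmony: dfugevascha → dfugavascha.
Vowel deletion: no change.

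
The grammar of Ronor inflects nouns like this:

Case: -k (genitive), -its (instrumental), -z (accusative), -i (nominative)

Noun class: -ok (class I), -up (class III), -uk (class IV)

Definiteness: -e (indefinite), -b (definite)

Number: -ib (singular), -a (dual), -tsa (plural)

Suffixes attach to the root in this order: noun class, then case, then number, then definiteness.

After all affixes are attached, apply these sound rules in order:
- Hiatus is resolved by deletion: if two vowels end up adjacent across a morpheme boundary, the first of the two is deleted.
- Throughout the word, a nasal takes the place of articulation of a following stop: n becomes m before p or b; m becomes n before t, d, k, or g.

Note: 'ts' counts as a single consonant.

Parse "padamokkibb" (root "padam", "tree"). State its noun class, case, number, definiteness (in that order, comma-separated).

Segment: padam-ok-k-ib-b.
noun class: -ok → class I.
case: -k → genitive.
number: -ib → singular.
definiteness: -b → definite.

class I, genitive, singular, definite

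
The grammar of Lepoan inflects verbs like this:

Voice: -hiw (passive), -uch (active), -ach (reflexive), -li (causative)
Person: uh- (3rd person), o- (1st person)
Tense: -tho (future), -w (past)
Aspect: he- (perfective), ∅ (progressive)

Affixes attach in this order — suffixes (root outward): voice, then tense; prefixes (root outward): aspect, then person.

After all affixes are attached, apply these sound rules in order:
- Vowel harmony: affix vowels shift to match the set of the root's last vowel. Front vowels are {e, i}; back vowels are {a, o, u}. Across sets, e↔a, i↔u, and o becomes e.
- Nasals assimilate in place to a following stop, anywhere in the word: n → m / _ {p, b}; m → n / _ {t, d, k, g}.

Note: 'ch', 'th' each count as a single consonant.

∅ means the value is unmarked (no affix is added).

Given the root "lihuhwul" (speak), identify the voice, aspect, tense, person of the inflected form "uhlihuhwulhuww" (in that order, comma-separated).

passive, progressive, past, 3rd person

Segment: uh-lihuhwul-hiw-w.
voice: -hiw → passive.
aspect: ∅ → progressive.
tense: -w → past.
person: uh- → 3rd person.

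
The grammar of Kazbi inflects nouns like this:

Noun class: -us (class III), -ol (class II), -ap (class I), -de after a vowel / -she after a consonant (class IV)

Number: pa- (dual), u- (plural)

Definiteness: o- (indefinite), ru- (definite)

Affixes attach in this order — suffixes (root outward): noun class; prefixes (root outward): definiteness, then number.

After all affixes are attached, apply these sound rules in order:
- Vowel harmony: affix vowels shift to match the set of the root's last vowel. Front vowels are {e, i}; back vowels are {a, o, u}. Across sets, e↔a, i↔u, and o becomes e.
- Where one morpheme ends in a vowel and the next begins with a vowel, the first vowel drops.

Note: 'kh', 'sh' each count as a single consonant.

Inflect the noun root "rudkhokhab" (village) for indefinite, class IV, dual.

Attach definiteness indefinite o- → orudkhokhab.
Attach noun class class IV -she (after consonant 'b') → orudkhokhabshe.
Attach number dual pa- → paorudkhokhabshe.
Apply vowel harmony: paorudkhokhabshe → paorudkhokhabsha.
Apply vowel deletion: paorudkhokhabsha → porudkhokhabsha.

porudkhokhabsha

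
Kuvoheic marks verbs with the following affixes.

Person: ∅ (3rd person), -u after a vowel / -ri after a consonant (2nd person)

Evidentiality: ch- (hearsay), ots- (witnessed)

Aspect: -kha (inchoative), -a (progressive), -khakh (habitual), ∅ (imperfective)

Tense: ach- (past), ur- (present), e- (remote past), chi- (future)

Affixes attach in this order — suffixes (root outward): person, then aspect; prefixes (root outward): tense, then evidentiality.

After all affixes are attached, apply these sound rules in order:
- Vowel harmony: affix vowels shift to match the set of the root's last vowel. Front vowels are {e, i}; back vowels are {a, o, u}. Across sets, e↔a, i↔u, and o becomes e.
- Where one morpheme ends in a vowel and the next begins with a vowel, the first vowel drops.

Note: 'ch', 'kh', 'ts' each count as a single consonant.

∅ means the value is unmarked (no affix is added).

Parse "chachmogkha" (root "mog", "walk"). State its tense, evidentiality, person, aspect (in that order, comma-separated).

past, hearsay, 3rd person, inchoative

Segment: ch-ach-mog-kha.
tense: ach- → past.
evidentiality: ch- → hearsay.
person: ∅ → 3rd person.
aspect: -kha → inchoative.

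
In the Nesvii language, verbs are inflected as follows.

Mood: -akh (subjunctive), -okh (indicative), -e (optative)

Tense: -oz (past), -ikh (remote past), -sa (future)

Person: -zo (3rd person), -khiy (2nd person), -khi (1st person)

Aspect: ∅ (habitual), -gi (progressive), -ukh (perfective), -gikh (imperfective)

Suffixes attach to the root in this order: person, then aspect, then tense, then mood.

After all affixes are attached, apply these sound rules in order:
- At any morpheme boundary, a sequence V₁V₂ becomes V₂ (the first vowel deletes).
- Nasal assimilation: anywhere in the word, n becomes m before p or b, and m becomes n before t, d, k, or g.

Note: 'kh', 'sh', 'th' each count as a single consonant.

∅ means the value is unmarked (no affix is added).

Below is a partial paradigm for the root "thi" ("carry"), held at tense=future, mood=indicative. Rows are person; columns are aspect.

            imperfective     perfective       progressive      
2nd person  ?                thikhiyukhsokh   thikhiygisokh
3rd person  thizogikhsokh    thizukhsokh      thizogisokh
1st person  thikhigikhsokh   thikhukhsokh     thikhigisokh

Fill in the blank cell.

thikhiygikhsokh

Attach person 2nd person -khiy → thikhiy.
Attach aspect imperfective -gikh → thikhiygikh.
Attach tense future -sa → thikhiygikhsa.
Attach mood indicative -okh → thikhiygikhsaokh.
Apply vowel deletion: thikhiygikhsaokh → thikhiygikhsokh.
Nasal assimilation: no change.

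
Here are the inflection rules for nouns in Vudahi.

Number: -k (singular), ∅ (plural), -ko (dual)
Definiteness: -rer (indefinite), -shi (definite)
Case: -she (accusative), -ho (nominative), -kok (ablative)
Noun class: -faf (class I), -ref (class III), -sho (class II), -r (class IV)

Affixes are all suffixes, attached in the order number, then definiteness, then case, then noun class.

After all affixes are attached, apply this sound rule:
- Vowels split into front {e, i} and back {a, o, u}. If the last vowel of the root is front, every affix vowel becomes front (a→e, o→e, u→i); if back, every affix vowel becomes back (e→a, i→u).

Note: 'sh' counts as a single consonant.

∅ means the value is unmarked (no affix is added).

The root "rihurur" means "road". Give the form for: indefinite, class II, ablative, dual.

Attach number dual -ko → rihururko.
Attach definiteness indefinite -rer → rihururkorer.
Attach case ablative -kok → rihururkorerkok.
Attach noun class class II -sho → rihururkorerkoksho.
Apply vowel harmony: rihururkorerkoksho → rihururkorarkoksho.

rihururkorarkoksho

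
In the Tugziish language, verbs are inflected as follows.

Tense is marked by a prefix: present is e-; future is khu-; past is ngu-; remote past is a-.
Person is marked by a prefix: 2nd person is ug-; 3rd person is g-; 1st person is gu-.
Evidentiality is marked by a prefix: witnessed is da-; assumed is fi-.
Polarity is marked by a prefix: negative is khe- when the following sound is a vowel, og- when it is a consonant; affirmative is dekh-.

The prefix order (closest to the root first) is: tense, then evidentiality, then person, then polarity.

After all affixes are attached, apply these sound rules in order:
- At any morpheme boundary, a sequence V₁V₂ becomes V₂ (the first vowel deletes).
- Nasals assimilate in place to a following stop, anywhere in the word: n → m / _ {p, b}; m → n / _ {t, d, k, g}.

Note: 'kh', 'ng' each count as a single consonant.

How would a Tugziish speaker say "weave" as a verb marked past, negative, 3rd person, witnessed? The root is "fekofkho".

oggdangufekofkho

Attach tense past ngu- → ngufekofkho.
Attach evidentiality witnessed da- → dangufekofkho.
Attach person 3rd person g- → gdangufekofkho.
Attach polarity negative og- (before consonant 'g') → oggdangufekofkho.
Vowel deletion: no change.
Nasal assimilation: no change.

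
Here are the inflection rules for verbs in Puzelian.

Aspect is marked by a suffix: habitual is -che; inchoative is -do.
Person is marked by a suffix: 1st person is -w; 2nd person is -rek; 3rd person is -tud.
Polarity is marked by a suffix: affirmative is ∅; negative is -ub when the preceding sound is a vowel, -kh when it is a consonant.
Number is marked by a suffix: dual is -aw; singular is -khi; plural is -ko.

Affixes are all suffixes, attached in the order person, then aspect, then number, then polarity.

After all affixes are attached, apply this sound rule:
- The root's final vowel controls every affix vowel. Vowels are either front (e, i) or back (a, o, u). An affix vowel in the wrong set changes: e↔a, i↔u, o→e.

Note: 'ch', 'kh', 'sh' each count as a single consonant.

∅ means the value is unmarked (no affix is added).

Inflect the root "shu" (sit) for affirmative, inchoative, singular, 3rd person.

shutuddokhu

Attach person 3rd person -tud → shutud.
Attach aspect inchoative -do → shutuddo.
Attach number singular -khi → shutuddokhi.
polarity = affirmative: zero marking, form stays shutuddokhi.
Apply vowel harmony: shutuddokhi → shutuddokhu.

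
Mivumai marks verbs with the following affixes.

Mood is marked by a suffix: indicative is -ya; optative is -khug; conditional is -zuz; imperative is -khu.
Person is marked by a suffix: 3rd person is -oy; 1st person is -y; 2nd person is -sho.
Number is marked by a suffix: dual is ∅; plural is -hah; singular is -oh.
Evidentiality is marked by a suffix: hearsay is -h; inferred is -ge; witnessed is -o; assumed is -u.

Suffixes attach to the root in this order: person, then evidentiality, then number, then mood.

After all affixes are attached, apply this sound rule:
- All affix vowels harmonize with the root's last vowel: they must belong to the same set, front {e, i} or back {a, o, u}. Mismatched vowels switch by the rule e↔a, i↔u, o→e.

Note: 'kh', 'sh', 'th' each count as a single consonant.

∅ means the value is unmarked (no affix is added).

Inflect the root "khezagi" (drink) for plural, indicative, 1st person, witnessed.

Attach person 1st person -y → khezagiy.
Attach evidentiality witnessed -o → khezagiyo.
Attach number plural -hah → khezagiyohah.
Attach mood indicative -ya → khezagiyohahya.
Apply vowel harmony: khezagiyohahya → khezagiyehehye.

khezagiyehehye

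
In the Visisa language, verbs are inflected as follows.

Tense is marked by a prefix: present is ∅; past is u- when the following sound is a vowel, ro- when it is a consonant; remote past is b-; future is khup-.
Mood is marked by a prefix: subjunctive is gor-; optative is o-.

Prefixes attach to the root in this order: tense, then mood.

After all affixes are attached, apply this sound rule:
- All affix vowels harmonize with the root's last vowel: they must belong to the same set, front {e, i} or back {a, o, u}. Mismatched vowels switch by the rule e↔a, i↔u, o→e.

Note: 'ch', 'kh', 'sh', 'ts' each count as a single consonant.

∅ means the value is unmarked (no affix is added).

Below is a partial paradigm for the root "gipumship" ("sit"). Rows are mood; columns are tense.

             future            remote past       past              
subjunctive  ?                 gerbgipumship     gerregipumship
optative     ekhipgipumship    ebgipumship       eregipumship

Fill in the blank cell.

gerkhipgipumship

Attach tense future khup- → khupgipumship.
Attach mood subjunctive gor- → gorkhupgipumship.
Apply vowel harmony: gorkhupgipumship → gerkhipgipumship.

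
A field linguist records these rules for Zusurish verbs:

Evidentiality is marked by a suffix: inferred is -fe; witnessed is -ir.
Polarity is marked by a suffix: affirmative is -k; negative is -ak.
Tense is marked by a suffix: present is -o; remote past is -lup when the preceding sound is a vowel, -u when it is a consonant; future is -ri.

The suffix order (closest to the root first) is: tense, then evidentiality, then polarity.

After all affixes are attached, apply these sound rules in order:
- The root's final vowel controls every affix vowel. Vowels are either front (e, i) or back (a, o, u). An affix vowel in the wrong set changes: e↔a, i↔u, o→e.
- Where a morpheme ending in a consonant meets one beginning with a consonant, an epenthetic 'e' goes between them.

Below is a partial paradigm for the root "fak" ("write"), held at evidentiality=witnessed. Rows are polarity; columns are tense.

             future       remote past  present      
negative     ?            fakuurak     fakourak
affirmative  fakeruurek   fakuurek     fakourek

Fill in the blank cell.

fakeruurak

Attach tense future -ri → fakri.
Attach evidentiality witnessed -ir → fakriir.
Attach polarity negative -ak → fakriirak.
Apply vowel harmony: fakriirak → fakruurak.
Apply epenthesis: fakruurak → fakeruurak.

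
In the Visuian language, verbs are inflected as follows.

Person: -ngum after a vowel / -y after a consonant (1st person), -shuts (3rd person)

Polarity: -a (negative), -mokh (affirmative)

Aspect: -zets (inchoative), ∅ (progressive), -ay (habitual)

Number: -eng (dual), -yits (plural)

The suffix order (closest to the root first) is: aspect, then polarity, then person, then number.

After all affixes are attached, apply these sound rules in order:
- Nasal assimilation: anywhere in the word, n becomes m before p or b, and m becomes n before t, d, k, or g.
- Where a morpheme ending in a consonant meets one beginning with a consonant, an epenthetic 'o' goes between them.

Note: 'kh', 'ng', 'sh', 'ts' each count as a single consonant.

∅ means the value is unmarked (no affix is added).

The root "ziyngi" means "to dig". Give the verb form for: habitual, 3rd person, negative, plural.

ziyngiayashutsoyits

Attach aspect habitual -ay → ziyngiay.
Attach polarity negative -a → ziyngiaya.
Attach person 3rd person -shuts → ziyngiayashuts.
Attach number plural -yits → ziyngiayashutsyits.
Nasal assimilation: no change.
Apply epenthesis: ziyngiayashutsyits → ziyngiayashutsoyits.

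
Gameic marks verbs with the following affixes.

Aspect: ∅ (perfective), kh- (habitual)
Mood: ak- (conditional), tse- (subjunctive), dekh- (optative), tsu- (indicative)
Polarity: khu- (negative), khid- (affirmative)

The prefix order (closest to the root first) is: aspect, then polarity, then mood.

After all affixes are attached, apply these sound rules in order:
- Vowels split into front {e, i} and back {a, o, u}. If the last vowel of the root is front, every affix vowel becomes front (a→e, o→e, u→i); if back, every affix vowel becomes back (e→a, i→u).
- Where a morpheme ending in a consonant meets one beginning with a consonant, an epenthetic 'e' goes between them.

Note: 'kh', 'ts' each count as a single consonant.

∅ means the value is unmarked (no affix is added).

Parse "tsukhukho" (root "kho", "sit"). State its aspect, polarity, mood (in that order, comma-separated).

perfective, negative, indicative

Segment: tsu-khu-kho.
aspect: ∅ → perfective.
polarity: khu- → negative.
mood: tsu- → indicative.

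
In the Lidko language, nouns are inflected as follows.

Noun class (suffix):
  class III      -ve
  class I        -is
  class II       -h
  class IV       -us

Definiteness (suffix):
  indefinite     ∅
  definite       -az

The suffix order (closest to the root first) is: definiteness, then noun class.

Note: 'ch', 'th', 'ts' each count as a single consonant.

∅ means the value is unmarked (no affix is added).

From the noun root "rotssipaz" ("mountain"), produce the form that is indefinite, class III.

rotssipazve

definiteness = indefinite: zero marking, form stays rotssipaz.
Attach noun class class III -ve → rotssipazve.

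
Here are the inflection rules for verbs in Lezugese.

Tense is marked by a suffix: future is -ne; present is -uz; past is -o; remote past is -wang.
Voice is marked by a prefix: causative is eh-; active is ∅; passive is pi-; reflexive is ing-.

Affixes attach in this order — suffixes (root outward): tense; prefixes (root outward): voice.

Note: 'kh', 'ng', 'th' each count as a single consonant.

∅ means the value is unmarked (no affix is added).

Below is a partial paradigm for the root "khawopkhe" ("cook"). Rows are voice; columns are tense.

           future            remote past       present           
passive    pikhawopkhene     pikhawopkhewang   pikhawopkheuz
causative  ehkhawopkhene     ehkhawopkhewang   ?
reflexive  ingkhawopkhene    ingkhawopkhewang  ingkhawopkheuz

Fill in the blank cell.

Attach voice causative eh- → ehkhawopkhe.
Attach tense present -uz → ehkhawopkheuz.

ehkhawopkheuz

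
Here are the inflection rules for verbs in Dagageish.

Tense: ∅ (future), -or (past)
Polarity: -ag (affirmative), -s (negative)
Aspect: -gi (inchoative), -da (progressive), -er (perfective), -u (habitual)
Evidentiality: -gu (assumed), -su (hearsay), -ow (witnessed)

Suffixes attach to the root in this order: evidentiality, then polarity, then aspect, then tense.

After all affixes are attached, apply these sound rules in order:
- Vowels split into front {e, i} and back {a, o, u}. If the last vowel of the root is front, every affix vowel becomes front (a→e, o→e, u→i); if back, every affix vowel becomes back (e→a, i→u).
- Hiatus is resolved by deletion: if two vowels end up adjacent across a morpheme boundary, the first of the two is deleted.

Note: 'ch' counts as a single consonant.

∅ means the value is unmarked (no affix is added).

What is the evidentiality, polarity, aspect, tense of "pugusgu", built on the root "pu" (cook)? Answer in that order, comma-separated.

Segment: pu-gu-s-gi.
evidentiality: -gu → assumed.
polarity: -s → negative.
aspect: -gi → inchoative.
tense: ∅ → future.

assumed, negative, inchoative, future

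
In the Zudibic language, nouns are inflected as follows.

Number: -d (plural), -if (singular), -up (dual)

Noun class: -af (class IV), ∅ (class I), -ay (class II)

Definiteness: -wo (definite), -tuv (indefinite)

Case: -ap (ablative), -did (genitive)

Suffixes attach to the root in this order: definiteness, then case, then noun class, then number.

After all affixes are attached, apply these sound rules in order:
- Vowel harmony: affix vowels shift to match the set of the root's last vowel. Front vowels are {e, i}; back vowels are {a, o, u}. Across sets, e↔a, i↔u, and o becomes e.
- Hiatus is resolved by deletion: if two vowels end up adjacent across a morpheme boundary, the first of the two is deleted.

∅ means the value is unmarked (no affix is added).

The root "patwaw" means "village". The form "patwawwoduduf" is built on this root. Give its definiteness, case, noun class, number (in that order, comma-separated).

Segment: patwaw-wo-did-if.
definiteness: -wo → definite.
case: -did → genitive.
noun class: ∅ → class I.
number: -if → singular.

definite, genitive, class I, singular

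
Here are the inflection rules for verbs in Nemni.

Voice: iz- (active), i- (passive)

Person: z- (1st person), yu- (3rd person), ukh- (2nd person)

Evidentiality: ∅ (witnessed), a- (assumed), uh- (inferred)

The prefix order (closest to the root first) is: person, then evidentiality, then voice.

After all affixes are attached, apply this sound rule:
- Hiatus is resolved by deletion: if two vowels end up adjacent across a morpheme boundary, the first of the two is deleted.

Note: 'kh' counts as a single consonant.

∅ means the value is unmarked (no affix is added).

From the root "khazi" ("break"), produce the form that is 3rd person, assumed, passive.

ayukhazi

Attach person 3rd person yu- → yukhazi.
Attach evidentiality assumed a- → ayukhazi.
Attach voice passive i- → iayukhazi.
Apply vowel deletion: iayukhazi → ayukhazi.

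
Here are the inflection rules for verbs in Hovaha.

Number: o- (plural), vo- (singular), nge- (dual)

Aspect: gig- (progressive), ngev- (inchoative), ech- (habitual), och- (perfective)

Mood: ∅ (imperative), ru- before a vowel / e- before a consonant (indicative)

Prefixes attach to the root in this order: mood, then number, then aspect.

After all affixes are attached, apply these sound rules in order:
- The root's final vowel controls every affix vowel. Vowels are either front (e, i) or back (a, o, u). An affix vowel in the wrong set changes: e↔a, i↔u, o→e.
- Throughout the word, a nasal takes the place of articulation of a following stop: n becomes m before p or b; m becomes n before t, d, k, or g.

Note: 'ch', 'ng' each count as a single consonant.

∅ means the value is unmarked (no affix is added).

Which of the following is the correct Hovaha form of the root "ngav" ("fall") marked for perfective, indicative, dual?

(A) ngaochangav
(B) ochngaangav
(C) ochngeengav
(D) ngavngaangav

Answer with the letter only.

B

Attach mood indicative e- (before consonant 'ng') → engav.
Attach number dual nge- → ngeengav.
Attach aspect perfective och- → ochngeengav.
Apply vowel harmony: ochngeengav → ochngaangav.
Nasal assimilation: no change.
So the correct form is ochngaangav, option (B).
(D) ngavngaangav is wrong: it uses inchoative instead of perfective for aspect.
(A) ngaochangav is wrong: it has the affixes in the wrong order.
(C) ochngeengav is wrong: it fails to apply the sound rule(s).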